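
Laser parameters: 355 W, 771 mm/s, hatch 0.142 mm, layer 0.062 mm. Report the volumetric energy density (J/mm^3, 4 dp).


E = 355 / (771*0.142*0.062) = 52.2991 J/mm^3


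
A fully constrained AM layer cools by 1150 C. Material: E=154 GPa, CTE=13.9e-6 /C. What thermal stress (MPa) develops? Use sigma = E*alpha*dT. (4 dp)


sigma = 154*1000 * 13.9e-6 * 1150 = 2461.69 MPa


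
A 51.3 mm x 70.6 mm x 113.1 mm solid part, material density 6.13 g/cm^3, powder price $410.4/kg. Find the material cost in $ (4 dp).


V = 51.3 * 70.6 * 113.1 = 409623.318 mm^3 = 409.623318 cm^3
Mass = 409.623318 * 6.13 / 1000 = 2.51099094 kg
Cost = 2.51099094 * 410.4 = 1030.5107 $


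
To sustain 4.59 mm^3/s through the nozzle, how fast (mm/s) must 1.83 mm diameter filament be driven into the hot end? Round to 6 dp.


A = pi*(1.83/2)^2 = 2.63022
v = 4.59 / 2.63022 = 1.745101 mm/s


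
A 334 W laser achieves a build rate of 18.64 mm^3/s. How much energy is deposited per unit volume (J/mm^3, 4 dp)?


SE = 334 / 18.64 = 17.9185 J/mm^3


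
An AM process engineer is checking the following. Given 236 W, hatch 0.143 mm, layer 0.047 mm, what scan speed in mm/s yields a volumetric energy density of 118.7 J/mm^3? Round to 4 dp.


v = 236 / (118.7*0.143*0.047) = 295.8199 mm/s


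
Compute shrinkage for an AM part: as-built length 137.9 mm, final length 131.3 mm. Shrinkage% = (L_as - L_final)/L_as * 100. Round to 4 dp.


Shrinkage = ((137.9-131.3)/137.9)*100 = 4.7861 %


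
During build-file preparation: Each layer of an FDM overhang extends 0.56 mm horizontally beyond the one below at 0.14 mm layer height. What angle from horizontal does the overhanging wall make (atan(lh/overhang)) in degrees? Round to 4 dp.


angle = atan(0.14/0.56) = 14.0362 degrees


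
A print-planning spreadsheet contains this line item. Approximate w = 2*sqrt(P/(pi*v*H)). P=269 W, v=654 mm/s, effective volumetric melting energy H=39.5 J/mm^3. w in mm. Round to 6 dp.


w = 2*sqrt(269/(pi*654*39.5)) = 0.115145 mm


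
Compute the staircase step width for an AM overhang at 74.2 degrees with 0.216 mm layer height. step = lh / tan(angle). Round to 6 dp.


step = 0.216 / tan(74.2) = 0.061122 mm


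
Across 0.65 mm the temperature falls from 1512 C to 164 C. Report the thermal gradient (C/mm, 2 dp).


G = (1512-164)/0.65 = 2073.85 C/mm


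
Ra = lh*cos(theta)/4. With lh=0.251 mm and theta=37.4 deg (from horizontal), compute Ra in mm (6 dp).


Ra = 0.251 * cos(37.4) / 4 = 0.04985 mm


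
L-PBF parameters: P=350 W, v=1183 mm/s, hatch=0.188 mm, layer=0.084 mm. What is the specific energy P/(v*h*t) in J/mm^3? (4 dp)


Build rate = 1183 * 0.188 * 0.084 = 18.681936 mm^3/s
SE = 350 / 18.681936 = 18.7347 J/mm^3


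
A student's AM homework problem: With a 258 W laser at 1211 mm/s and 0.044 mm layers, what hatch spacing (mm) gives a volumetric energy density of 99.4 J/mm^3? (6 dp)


h = 258 / (99.4*1211*0.044) = 0.048712 mm


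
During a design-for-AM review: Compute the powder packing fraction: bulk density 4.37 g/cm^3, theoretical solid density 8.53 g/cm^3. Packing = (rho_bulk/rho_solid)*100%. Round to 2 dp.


Packing = (4.37/8.53)*100 = 51.23 %


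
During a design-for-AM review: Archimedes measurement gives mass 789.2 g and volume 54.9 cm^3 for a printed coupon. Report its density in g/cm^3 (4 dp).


rho = 789.2 / 54.9 = 14.3752 g/cm^3


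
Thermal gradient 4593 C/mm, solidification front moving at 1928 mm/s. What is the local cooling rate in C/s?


CR = 4593 * 1928 = 8855304 C/s


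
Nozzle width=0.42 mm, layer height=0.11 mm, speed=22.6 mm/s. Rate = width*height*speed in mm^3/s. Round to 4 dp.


Rate = 0.42 * 0.11 * 22.6 = 1.0441 mm^3/s


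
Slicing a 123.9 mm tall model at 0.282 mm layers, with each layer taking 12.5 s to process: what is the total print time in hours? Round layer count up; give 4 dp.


Layers = ceil(123.9/0.282) = 440
t = 440 * 12.5 / 3600 = 1.5278 hrs


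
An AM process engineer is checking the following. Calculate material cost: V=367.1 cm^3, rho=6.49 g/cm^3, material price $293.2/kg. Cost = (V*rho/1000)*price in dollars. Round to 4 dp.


Mass = 367.1*6.49/1000 = 2.382479 kg
Cost = 2.382479 * 293.2 = 698.5428 $


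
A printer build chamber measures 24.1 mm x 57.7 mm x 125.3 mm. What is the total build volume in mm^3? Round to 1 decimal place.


V = 24.1 * 57.7 * 125.3 = 174238.4 mm^3


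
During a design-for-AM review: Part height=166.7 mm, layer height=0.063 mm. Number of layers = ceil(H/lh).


Layers = ceil(166.7/0.063) = 2647


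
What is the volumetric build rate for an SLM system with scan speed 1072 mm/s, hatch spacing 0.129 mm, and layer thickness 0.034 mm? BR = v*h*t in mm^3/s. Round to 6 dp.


Rate = 1072 * 0.129 * 0.034 = 4.701792 mm^3/s


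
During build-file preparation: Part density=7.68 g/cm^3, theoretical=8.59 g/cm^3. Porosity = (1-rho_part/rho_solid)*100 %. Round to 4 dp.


Porosity = (1-7.68/8.59)*100 = 10.5937 %


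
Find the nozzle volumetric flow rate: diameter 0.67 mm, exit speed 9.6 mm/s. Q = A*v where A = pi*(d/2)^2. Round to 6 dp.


A = pi*(0.67/2)^2 = 0.35256524 mm^2
Q = 0.35256524 * 9.6 = 3.384626 mm^3/s


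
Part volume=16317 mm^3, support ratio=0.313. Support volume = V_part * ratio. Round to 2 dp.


V_support = 16317 * 0.313 = 5107.22 mm^3


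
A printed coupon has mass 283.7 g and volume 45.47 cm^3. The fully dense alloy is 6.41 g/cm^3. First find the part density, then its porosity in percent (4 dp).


rho_part = 283.7 / 45.47 = 6.23927865 g/cm^3
Porosity = (1 - 6.23927865/6.41)*100 = 2.6634 %


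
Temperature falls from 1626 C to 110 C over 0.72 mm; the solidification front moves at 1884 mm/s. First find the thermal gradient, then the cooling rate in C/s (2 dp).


G = (1626-110)/0.72 = 2105.55555556 C/mm
CR = 2105.55555556 * 1884 = 3966866.67 C/s


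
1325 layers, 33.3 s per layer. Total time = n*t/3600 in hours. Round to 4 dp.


t = 1325 * 33.3 / 3600 = 12.2563 hrs


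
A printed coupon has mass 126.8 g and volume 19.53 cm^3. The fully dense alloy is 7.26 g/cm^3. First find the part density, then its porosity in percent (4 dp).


rho_part = 126.8 / 19.53 = 6.49257552 g/cm^3
Porosity = (1 - 6.49257552/7.26)*100 = 10.5706 %


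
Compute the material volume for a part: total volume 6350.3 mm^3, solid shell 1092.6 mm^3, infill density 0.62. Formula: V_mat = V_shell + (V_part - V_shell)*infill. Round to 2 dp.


V_infill = (6350.3 - 1092.6) * 0.62 = 3259.77
V_total = 1092.6 + 3259.77 = 4352.37 mm^3


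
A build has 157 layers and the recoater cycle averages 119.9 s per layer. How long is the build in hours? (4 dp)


t = 157 * 119.9 / 3600 = 5.229 hrs


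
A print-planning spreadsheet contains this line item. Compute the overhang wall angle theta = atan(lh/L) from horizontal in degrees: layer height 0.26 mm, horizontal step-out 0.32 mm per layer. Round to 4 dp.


angle = atan(0.26/0.32) = 39.0939 degrees


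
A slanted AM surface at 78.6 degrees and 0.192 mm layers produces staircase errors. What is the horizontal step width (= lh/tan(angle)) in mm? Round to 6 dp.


step = 0.192 / tan(78.6) = 0.038714 mm


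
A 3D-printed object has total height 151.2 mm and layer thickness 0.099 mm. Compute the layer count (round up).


Layers = ceil(151.2/0.099) = 1528


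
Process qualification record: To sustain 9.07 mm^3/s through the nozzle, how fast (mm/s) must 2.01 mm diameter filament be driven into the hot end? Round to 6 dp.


A = pi*(2.01/2)^2 = 3.173087
v = 9.07 / 3.173087 = 2.858415 mm/s


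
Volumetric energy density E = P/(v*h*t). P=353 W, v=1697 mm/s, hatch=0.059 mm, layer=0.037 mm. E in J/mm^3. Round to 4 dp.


E = 353 / (1697*0.059*0.037) = 95.2882 J/mm^3


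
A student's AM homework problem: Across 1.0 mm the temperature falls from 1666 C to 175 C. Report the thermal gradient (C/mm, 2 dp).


G = (1666-175)/1.0 = 1491.0 C/mm


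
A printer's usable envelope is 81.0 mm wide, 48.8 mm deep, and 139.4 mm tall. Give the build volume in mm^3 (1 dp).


V = 81.0 * 48.8 * 139.4 = 551020.3 mm^3


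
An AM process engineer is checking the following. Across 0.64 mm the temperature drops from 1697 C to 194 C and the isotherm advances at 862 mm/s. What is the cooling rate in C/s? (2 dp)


G = (1697-194)/0.64 = 2348.4375 C/mm
CR = 2348.4375 * 862 = 2024353.13 C/s


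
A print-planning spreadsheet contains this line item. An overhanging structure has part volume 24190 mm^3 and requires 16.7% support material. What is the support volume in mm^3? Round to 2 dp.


V_support = 24190 * 0.167 = 4039.73 mm^3


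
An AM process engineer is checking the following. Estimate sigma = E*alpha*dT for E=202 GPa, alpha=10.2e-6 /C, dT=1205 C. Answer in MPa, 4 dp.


sigma = 202*1000 * 10.2e-6 * 1205 = 2482.782 MPa


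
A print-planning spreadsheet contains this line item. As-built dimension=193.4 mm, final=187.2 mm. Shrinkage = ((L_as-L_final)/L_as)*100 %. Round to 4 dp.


Shrinkage = ((193.4-187.2)/193.4)*100 = 3.2058 %


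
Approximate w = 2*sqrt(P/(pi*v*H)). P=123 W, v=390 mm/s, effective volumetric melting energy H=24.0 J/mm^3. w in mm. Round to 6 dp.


w = 2*sqrt(123/(pi*390*24.0)) = 0.129351 mm


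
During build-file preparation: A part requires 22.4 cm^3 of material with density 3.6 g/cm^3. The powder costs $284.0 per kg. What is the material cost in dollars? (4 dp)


Mass = 22.4*3.6/1000 = 0.08064 kg
Cost = 0.08064 * 284.0 = 22.9018 $


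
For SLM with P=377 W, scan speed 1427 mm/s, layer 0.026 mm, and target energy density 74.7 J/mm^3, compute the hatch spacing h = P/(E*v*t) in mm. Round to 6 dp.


h = 377 / (74.7*1427*0.026) = 0.136026 mm


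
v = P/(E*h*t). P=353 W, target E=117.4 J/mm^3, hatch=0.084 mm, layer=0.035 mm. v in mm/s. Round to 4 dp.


v = 353 / (117.4*0.084*0.035) = 1022.726 mm/s


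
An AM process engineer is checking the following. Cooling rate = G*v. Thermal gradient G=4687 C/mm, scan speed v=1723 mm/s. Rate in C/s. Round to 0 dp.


CR = 4687 * 1723 = 8075701 C/s


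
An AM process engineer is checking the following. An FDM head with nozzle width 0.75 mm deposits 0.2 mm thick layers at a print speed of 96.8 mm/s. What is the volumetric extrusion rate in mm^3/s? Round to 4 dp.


Rate = 0.75 * 0.2 * 96.8 = 14.52 mm^3/s


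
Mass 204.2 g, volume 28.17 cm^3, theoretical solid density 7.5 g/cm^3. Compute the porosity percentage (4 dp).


rho_part = 204.2 / 28.17 = 7.24884629 g/cm^3
Porosity = (1 - 7.24884629/7.5)*100 = 3.3487 %


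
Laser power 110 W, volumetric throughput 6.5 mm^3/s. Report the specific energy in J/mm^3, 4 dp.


SE = 110 / 6.5 = 16.9231 J/mm^3


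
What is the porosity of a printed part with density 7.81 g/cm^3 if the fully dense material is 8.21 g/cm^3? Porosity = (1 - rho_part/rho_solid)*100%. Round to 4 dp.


Porosity = (1-7.81/8.21)*100 = 4.8721 %


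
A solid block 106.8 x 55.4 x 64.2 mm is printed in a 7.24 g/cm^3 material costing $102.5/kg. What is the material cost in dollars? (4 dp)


V = 106.8 * 55.4 * 64.2 = 379853.424 mm^3 = 379.853424 cm^3
Mass = 379.853424 * 7.24 / 1000 = 2.75013879 kg
Cost = 2.75013879 * 102.5 = 281.8892 $


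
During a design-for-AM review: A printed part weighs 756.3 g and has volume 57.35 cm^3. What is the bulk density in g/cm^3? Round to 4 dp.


rho = 756.3 / 57.35 = 13.1874 g/cm^3


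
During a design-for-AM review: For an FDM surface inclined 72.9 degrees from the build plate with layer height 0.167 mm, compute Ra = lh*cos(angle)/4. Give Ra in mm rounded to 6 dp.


Ra = 0.167 * cos(72.9) / 4 = 0.012276 mm


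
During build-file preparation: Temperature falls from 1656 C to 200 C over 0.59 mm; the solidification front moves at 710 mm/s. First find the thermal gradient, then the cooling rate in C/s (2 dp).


G = (1656-200)/0.59 = 2467.79661017 C/mm
CR = 2467.79661017 * 710 = 1752135.59 C/s


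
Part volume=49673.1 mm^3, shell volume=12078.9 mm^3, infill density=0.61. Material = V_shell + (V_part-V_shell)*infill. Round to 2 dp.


V_infill = (49673.1 - 12078.9) * 0.61 = 22932.46
V_total = 12078.9 + 22932.46 = 35011.36 mm^3


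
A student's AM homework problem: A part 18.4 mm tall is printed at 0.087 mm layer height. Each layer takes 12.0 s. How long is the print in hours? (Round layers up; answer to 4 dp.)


Layers = ceil(18.4/0.087) = 212
t = 212 * 12.0 / 3600 = 0.7067 hrs


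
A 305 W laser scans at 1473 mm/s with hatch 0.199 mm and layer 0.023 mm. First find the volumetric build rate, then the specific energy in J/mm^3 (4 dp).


Build rate = 1473 * 0.199 * 0.023 = 6.741921 mm^3/s
SE = 305 / 6.741921 = 45.2393 J/mm^3


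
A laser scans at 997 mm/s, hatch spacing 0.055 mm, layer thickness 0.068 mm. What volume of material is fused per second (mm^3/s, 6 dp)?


Rate = 997 * 0.055 * 0.068 = 3.72878 mm^3/s


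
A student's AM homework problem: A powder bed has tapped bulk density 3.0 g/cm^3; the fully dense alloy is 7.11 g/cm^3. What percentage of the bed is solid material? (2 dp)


Packing = (3.0/7.11)*100 = 42.19 %


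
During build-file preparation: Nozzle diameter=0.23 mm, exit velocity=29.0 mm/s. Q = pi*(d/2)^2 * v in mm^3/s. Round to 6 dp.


A = pi*(0.23/2)^2 = 0.04154756 mm^2
Q = 0.04154756 * 29.0 = 1.204879 mm^3/s


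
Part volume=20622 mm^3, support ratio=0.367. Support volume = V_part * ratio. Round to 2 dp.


V_support = 20622 * 0.367 = 7568.27 mm^3


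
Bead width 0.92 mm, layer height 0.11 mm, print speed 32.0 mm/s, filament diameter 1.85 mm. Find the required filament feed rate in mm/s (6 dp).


Q = 0.92 * 0.11 * 32.0 = 3.2384 mm^3/s
A_fil = pi*(1.85/2)^2 = 2.68802521 mm^2
v_feed = 3.2384 / 2.68802521 = 1.204751 mm/s


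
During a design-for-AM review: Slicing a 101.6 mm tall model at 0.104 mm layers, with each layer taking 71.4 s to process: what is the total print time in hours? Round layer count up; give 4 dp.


Layers = ceil(101.6/0.104) = 977
t = 977 * 71.4 / 3600 = 19.3772 hrs


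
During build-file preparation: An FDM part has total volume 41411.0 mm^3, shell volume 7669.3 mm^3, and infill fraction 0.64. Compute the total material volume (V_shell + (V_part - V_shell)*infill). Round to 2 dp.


V_infill = (41411.0 - 7669.3) * 0.64 = 21594.69
V_total = 7669.3 + 21594.69 = 29263.99 mm^3


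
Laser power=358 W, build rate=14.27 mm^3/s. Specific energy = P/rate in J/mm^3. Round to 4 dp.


SE = 358 / 14.27 = 25.0876 J/mm^3


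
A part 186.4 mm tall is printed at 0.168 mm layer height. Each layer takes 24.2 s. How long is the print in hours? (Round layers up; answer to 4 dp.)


Layers = ceil(186.4/0.168) = 1110
t = 1110 * 24.2 / 3600 = 7.4617 hrs


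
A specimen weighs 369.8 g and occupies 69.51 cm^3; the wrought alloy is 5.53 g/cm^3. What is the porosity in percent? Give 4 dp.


rho_part = 369.8 / 69.51 = 5.32009783 g/cm^3
Porosity = (1 - 5.32009783/5.53)*100 = 3.7957 %


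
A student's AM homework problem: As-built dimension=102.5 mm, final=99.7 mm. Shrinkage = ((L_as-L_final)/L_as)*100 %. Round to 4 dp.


Shrinkage = ((102.5-99.7)/102.5)*100 = 2.7317 %


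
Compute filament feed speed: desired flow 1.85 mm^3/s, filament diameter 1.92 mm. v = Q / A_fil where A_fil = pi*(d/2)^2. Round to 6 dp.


A = pi*(1.92/2)^2 = 2.895292
v = 1.85 / 2.895292 = 0.638968 mm/s


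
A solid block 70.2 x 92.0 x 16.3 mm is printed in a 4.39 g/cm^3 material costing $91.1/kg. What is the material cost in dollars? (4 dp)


V = 70.2 * 92.0 * 16.3 = 105271.92 mm^3 = 105.27192 cm^3
Mass = 105.27192 * 4.39 / 1000 = 0.46214373 kg
Cost = 0.46214373 * 91.1 = 42.1013 $


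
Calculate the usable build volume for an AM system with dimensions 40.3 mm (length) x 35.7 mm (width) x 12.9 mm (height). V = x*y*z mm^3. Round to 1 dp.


V = 40.3 * 35.7 * 12.9 = 18559.4 mm^3


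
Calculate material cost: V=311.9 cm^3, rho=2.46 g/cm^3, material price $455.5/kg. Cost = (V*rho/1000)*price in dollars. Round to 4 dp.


Mass = 311.9*2.46/1000 = 0.767274 kg
Cost = 0.767274 * 455.5 = 349.4933 $


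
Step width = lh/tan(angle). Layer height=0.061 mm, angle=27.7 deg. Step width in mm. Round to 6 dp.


step = 0.061 / tan(27.7) = 0.116188 mm


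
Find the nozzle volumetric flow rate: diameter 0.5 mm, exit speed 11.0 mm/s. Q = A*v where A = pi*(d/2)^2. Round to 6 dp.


A = pi*(0.5/2)^2 = 0.19634954 mm^2
Q = 0.19634954 * 11.0 = 2.159845 mm^3/s


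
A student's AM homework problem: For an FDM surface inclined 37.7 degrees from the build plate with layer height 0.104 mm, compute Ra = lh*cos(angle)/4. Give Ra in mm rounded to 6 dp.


Ra = 0.104 * cos(37.7) / 4 = 0.020572 mm


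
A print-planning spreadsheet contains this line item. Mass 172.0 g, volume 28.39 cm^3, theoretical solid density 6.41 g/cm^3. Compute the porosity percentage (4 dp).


rho_part = 172.0 / 28.39 = 6.05847129 g/cm^3
Porosity = (1 - 6.05847129/6.41)*100 = 5.4841 %


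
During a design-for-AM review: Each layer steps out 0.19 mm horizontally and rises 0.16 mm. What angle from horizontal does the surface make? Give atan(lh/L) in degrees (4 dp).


angle = atan(0.16/0.19) = 40.1009 degrees


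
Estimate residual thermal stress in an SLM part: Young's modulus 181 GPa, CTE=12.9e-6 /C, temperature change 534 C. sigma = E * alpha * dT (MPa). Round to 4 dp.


sigma = 181*1000 * 12.9e-6 * 534 = 1246.8366 MPa


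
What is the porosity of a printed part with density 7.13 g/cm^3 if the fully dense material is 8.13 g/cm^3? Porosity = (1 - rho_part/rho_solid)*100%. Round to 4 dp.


Porosity = (1-7.13/8.13)*100 = 12.3001 %


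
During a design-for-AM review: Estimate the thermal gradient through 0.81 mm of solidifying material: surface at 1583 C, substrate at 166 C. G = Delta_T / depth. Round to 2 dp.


G = (1583-166)/0.81 = 1749.38 C/mm


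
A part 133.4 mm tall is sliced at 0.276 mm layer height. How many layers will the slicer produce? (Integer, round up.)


Layers = ceil(133.4/0.276) = 484


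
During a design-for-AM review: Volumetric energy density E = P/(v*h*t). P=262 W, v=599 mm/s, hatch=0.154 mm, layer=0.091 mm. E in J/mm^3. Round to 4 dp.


E = 262 / (599*0.154*0.091) = 31.2113 J/mm^3


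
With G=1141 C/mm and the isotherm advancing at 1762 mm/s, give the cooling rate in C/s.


CR = 1141 * 1762 = 2010442 C/s


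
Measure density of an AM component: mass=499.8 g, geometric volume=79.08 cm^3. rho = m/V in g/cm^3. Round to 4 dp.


rho = 499.8 / 79.08 = 6.3202 g/cm^3


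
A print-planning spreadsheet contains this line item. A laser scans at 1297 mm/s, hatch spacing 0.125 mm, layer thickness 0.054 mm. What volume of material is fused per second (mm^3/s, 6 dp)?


Rate = 1297 * 0.125 * 0.054 = 8.75475 mm^3/s


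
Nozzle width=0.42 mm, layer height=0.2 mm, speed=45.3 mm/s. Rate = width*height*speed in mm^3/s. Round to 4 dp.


Rate = 0.42 * 0.2 * 45.3 = 3.8052 mm^3/s


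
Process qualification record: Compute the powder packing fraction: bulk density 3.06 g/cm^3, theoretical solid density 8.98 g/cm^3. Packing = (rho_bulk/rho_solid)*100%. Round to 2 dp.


Packing = (3.06/8.98)*100 = 34.08 %


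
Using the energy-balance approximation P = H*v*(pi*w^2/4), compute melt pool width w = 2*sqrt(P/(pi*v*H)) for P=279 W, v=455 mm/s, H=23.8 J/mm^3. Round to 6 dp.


w = 2*sqrt(279/(pi*455*23.8)) = 0.181119 mm


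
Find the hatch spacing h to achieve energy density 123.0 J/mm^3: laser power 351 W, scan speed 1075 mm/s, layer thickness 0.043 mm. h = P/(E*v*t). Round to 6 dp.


h = 351 / (123.0*1075*0.043) = 0.061734 mm


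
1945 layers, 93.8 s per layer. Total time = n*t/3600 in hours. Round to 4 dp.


t = 1945 * 93.8 / 3600 = 50.6781 hrs


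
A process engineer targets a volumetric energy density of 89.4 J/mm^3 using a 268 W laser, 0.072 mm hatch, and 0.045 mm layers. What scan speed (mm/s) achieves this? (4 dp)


v = 268 / (89.4*0.072*0.045) = 925.2355 mm/s


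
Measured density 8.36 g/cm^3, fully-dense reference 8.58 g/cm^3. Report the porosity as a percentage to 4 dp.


Porosity = (1-8.36/8.58)*100 = 2.5641 %


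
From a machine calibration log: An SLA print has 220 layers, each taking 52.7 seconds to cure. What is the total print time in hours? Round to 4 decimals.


t = 220 * 52.7 / 3600 = 3.2206 hrs


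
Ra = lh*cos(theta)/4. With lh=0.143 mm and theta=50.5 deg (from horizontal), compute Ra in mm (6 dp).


Ra = 0.143 * cos(50.5) / 4 = 0.02274 mm


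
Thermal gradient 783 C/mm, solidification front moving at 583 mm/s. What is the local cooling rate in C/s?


CR = 783 * 583 = 456489 C/s


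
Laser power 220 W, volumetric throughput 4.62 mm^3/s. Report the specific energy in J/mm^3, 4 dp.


SE = 220 / 4.62 = 47.619 J/mm^3


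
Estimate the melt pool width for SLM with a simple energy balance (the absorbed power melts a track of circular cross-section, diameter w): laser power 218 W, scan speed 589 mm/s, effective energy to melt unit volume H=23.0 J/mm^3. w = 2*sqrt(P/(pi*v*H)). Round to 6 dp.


w = 2*sqrt(218/(pi*589*23.0)) = 0.14314 mm


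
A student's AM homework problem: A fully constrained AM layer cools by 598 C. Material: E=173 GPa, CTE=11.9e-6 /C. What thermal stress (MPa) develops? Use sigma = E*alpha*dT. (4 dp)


sigma = 173*1000 * 11.9e-6 * 598 = 1231.1026 MPa


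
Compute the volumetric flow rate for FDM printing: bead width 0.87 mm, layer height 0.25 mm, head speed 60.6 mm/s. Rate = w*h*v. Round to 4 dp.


Rate = 0.87 * 0.25 * 60.6 = 13.1805 mm^3/s


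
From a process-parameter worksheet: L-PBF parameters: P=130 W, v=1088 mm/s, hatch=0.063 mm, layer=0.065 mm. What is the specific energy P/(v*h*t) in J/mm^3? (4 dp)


Build rate = 1088 * 0.063 * 0.065 = 4.45536 mm^3/s
SE = 130 / 4.45536 = 29.1783 J/mm^3


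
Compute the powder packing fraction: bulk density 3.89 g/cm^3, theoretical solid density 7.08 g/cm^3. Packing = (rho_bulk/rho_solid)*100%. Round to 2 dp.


Packing = (3.89/7.08)*100 = 54.94 %


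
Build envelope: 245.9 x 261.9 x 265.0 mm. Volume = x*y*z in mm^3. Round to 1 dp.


V = 245.9 * 261.9 * 265.0 = 17066320.7 mm^3


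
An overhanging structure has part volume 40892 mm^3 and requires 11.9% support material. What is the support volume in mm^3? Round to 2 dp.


V_support = 40892 * 0.119 = 4866.15 mm^3


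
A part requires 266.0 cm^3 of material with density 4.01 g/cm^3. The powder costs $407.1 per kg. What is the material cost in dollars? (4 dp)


Mass = 266.0*4.01/1000 = 1.06666 kg
Cost = 1.06666 * 407.1 = 434.2373 $


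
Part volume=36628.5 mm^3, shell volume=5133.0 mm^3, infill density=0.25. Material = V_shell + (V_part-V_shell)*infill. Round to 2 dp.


V_infill = (36628.5 - 5133.0) * 0.25 = 7873.88
V_total = 5133.0 + 7873.88 = 13006.88 mm^3


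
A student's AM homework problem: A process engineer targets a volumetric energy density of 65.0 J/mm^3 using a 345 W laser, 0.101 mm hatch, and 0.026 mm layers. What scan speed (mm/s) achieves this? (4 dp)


v = 345 / (65.0*0.101*0.026) = 2021.208 mm/s


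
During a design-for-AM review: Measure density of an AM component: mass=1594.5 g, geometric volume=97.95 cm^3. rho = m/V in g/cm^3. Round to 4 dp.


rho = 1594.5 / 97.95 = 16.2787 g/cm^3


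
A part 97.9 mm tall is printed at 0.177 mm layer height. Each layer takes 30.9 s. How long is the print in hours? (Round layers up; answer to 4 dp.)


Layers = ceil(97.9/0.177) = 554
t = 554 * 30.9 / 3600 = 4.7552 hrs


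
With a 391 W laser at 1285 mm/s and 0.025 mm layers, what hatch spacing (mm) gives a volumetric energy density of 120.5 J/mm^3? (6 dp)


h = 391 / (120.5*1285*0.025) = 0.101006 mm


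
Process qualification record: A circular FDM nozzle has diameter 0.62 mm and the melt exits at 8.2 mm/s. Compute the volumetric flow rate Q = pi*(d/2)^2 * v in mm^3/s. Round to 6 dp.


A = pi*(0.62/2)^2 = 0.30190705 mm^2
Q = 0.30190705 * 8.2 = 2.475638 mm^3/s


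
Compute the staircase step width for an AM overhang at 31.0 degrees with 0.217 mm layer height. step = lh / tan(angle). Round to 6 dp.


step = 0.217 / tan(31.0) = 0.361149 mm


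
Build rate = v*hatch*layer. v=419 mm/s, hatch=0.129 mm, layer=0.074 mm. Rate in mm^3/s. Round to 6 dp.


Rate = 419 * 0.129 * 0.074 = 3.999774 mm^3/s


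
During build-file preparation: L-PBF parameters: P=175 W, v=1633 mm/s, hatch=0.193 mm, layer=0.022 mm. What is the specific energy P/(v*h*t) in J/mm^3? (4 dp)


Build rate = 1633 * 0.193 * 0.022 = 6.933718 mm^3/s
SE = 175 / 6.933718 = 25.239 J/mm^3


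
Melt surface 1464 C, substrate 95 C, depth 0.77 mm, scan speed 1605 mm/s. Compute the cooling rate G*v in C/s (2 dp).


G = (1464-95)/0.77 = 1777.92207792 C/mm
CR = 1777.92207792 * 1605 = 2853564.94 C/s


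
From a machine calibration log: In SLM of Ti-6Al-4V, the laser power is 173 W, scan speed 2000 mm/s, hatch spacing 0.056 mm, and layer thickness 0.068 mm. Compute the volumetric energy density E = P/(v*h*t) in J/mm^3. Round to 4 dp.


E = 173 / (2000*0.056*0.068) = 22.7153 J/mm^3


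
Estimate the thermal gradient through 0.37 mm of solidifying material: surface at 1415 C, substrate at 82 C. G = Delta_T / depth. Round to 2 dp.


G = (1415-82)/0.37 = 3602.7 C/mm


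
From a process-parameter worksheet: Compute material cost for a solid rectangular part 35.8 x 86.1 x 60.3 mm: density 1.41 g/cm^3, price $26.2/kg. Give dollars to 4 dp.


V = 35.8 * 86.1 * 60.3 = 185867.514 mm^3 = 185.867514 cm^3
Mass = 185.867514 * 1.41 / 1000 = 0.26207319 kg
Cost = 0.26207319 * 26.2 = 6.8663 $


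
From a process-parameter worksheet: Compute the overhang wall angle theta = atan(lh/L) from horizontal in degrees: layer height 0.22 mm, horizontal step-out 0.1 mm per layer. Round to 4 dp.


angle = atan(0.22/0.1) = 65.556 degrees


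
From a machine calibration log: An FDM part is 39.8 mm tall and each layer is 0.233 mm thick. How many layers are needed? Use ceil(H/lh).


Layers = ceil(39.8/0.233) = 171


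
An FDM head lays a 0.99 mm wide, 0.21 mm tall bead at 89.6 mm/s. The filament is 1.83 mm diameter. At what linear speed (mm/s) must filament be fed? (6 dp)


Q = 0.99 * 0.21 * 89.6 = 18.62784 mm^3/s
A_fil = pi*(1.83/2)^2 = 2.63021991 mm^2
v_feed = 18.62784 / 2.63021991 = 7.082237 mm/s


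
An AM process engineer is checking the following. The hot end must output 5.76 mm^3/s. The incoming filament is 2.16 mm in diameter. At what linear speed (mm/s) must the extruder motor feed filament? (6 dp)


A = pi*(2.16/2)^2 = 3.664354
v = 5.76 / 3.664354 = 1.571901 mm/s


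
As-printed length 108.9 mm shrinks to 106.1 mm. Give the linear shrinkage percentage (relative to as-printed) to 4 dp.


Shrinkage = ((108.9-106.1)/108.9)*100 = 2.5712 %


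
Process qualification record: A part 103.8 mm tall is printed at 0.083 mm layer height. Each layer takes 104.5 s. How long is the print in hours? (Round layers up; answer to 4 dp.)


Layers = ceil(103.8/0.083) = 1251
t = 1251 * 104.5 / 3600 = 36.3138 hrs


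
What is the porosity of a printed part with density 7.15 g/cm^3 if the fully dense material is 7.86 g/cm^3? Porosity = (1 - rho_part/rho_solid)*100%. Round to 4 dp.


Porosity = (1-7.15/7.86)*100 = 9.0331 %


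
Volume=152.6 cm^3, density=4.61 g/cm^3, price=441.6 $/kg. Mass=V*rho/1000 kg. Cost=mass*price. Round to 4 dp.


Mass = 152.6*4.61/1000 = 0.703486 kg
Cost = 0.703486 * 441.6 = 310.6594 $


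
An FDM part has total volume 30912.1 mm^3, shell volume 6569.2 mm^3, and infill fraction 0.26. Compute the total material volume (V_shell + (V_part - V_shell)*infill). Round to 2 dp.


V_infill = (30912.1 - 6569.2) * 0.26 = 6329.15
V_total = 6569.2 + 6329.15 = 12898.35 mm^3


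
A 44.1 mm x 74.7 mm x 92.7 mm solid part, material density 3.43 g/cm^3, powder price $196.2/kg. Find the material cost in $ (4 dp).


V = 44.1 * 74.7 * 92.7 = 305378.829 mm^3 = 305.378829 cm^3
Mass = 305.378829 * 3.43 / 1000 = 1.04744938 kg
Cost = 1.04744938 * 196.2 = 205.5096 $


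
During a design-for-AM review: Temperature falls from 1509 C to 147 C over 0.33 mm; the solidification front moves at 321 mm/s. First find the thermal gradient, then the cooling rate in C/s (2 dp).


G = (1509-147)/0.33 = 4127.27272727 C/mm
CR = 4127.27272727 * 321 = 1324854.55 C/s


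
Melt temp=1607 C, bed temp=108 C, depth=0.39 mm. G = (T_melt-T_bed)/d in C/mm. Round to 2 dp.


G = (1607-108)/0.39 = 3843.59 C/mm


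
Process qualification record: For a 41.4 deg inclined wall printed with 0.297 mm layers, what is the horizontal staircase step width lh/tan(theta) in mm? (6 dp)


step = 0.297 / tan(41.4) = 0.33688 mm


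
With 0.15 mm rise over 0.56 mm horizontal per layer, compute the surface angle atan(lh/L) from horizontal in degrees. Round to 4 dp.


angle = atan(0.15/0.56) = 14.9951 degrees


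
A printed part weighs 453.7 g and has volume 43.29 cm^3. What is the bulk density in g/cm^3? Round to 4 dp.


rho = 453.7 / 43.29 = 10.4805 g/cm^3


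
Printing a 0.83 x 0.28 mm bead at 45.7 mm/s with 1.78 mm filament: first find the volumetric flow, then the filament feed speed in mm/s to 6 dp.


Q = 0.83 * 0.28 * 45.7 = 10.62068 mm^3/s
A_fil = pi*(1.78/2)^2 = 2.48845554 mm^2
v_feed = 10.62068 / 2.48845554 = 4.267981 mm/s


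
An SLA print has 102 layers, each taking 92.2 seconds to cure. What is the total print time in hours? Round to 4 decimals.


t = 102 * 92.2 / 3600 = 2.6123 hrs


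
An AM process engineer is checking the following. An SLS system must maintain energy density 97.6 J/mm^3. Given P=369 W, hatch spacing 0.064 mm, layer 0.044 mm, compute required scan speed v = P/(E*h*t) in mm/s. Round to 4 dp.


v = 369 / (97.6*0.064*0.044) = 1342.5915 mm/s


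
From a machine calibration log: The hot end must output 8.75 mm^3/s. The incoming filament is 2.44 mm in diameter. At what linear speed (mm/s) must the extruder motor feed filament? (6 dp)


A = pi*(2.44/2)^2 = 4.675947
v = 8.75 / 4.675947 = 1.871279 mm/s


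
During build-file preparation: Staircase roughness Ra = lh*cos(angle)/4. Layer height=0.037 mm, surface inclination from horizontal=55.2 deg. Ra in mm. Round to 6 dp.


Ra = 0.037 * cos(55.2) / 4 = 0.005279 mm


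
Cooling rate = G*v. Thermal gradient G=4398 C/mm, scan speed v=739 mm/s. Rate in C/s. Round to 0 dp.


CR = 4398 * 739 = 3250122 C/s


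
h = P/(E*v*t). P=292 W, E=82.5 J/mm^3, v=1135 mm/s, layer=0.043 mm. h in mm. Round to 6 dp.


h = 292 / (82.5*1135*0.043) = 0.072521 mm


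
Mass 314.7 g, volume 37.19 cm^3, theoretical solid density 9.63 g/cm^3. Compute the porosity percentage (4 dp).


rho_part = 314.7 / 37.19 = 8.46195214 g/cm^3
Porosity = (1 - 8.46195214/9.63)*100 = 12.1293 %


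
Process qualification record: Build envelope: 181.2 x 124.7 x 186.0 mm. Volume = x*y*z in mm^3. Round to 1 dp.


V = 181.2 * 124.7 * 186.0 = 4202789.0 mm^3


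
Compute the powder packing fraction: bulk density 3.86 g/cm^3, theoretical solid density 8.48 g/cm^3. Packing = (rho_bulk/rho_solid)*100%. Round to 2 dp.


Packing = (3.86/8.48)*100 = 45.52 %


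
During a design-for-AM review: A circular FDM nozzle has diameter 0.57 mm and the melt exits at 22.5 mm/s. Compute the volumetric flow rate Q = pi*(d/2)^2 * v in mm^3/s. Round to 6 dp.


A = pi*(0.57/2)^2 = 0.25517586 mm^2
Q = 0.25517586 * 22.5 = 5.741457 mm^3/s


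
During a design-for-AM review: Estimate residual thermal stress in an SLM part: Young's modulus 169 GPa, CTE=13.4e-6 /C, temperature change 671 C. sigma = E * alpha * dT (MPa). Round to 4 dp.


sigma = 169*1000 * 13.4e-6 * 671 = 1519.5466 MPa


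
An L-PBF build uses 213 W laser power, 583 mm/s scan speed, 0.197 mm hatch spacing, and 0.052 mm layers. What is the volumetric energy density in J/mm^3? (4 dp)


E = 213 / (583*0.197*0.052) = 35.6649 J/mm^3


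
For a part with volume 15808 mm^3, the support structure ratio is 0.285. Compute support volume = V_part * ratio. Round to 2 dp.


V_support = 15808 * 0.285 = 4505.28 mm^3


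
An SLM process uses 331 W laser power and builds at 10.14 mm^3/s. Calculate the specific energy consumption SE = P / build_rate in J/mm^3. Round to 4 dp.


SE = 331 / 10.14 = 32.643 J/mm^3


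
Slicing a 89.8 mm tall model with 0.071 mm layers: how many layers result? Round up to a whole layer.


Layers = ceil(89.8/0.071) = 1265


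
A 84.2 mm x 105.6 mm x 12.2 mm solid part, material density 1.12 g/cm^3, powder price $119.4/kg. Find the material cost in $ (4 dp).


V = 84.2 * 105.6 * 12.2 = 108476.544 mm^3 = 108.476544 cm^3
Mass = 108.476544 * 1.12 / 1000 = 0.12149373 kg
Cost = 0.12149373 * 119.4 = 14.5064 $


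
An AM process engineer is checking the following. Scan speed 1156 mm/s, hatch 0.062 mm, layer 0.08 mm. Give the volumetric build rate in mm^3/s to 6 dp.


Rate = 1156 * 0.062 * 0.08 = 5.73376 mm^3/s


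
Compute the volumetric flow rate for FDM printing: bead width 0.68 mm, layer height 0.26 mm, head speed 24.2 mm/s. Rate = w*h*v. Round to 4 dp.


Rate = 0.68 * 0.26 * 24.2 = 4.2786 mm^3/s


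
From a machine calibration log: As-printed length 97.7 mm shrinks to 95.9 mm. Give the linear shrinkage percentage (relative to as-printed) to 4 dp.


Shrinkage = ((97.7-95.9)/97.7)*100 = 1.8424 %


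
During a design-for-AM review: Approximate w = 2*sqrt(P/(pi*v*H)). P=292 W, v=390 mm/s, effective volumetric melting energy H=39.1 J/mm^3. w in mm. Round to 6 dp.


w = 2*sqrt(292/(pi*390*39.1)) = 0.156144 mm


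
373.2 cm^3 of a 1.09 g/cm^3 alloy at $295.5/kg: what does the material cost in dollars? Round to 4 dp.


Mass = 373.2*1.09/1000 = 0.406788 kg
Cost = 0.406788 * 295.5 = 120.2059 $


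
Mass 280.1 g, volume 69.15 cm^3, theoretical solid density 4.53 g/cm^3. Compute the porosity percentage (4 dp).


rho_part = 280.1 / 69.15 = 4.05061461 g/cm^3
Porosity = (1 - 4.05061461/4.53)*100 = 10.5825 %


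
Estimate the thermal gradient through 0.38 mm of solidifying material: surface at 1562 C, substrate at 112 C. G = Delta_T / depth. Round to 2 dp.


G = (1562-112)/0.38 = 3815.79 C/mm


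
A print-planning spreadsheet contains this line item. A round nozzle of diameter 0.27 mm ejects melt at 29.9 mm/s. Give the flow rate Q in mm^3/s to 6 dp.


A = pi*(0.27/2)^2 = 0.05725553 mm^2
Q = 0.05725553 * 29.9 = 1.71194 mm^3/s


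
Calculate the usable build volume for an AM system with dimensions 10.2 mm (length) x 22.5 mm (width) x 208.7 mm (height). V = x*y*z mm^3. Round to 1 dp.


V = 10.2 * 22.5 * 208.7 = 47896.7 mm^3


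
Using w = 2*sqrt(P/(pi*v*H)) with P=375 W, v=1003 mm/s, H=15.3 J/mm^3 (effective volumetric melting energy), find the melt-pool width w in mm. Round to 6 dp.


w = 2*sqrt(375/(pi*1003*15.3)) = 0.17639 mm


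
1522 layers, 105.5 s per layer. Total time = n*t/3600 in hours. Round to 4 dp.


t = 1522 * 105.5 / 3600 = 44.6031 hrs


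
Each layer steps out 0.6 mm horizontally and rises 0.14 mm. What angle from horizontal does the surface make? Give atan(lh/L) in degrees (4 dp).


angle = atan(0.14/0.6) = 13.134 degrees


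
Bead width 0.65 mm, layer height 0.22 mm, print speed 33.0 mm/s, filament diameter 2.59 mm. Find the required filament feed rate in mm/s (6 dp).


Q = 0.65 * 0.22 * 33.0 = 4.719 mm^3/s
A_fil = pi*(2.59/2)^2 = 5.26852942 mm^2
v_feed = 4.719 / 5.26852942 = 0.895696 mm/s


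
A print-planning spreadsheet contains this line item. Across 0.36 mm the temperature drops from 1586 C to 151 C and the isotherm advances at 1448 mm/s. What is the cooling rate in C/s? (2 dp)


G = (1586-151)/0.36 = 3986.11111111 C/mm
CR = 3986.11111111 * 1448 = 5771888.89 C/s


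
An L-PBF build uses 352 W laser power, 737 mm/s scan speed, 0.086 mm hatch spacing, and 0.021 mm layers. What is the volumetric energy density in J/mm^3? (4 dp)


E = 352 / (737*0.086*0.021) = 264.4584 J/mm^3


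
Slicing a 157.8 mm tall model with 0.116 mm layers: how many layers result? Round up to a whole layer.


Layers = ceil(157.8/0.116) = 1361


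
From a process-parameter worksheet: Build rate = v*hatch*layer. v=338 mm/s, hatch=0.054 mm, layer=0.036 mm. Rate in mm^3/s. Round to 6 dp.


Rate = 338 * 0.054 * 0.036 = 0.657072 mm^3/s


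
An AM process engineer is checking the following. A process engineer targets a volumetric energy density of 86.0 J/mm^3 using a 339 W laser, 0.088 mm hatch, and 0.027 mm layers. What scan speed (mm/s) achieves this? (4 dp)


v = 339 / (86.0*0.088*0.027) = 1659.0322 mm/s


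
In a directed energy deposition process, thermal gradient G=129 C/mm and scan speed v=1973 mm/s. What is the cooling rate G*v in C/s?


CR = 129 * 1973 = 254517 C/s


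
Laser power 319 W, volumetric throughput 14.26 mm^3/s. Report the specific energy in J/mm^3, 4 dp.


SE = 319 / 14.26 = 22.3703 J/mm^3


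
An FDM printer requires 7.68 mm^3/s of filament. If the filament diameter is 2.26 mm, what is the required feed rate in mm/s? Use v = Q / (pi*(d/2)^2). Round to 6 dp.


A = pi*(2.26/2)^2 = 4.0115
v = 7.68 / 4.0115 = 1.914496 mm/s


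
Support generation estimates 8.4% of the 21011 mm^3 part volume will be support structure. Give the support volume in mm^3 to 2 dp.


V_support = 21011 * 0.084 = 1764.92 mm^3


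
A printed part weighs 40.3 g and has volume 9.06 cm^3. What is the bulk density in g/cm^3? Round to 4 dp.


rho = 40.3 / 9.06 = 4.4481 g/cm^3


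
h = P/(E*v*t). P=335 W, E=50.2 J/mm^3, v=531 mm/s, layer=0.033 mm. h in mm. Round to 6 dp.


h = 335 / (50.2*531*0.033) = 0.380831 mm


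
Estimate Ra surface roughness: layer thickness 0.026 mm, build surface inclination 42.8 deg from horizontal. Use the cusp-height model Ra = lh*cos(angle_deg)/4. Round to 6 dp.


Ra = 0.026 * cos(42.8) / 4 = 0.004769 mm


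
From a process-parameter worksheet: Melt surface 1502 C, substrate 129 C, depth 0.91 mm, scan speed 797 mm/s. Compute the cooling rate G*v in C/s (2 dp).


G = (1502-129)/0.91 = 1508.79120879 C/mm
CR = 1508.79120879 * 797 = 1202506.59 C/s


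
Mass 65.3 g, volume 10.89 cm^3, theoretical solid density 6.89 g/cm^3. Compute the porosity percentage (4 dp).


rho_part = 65.3 / 10.89 = 5.99632691 g/cm^3
Porosity = (1 - 5.99632691/6.89)*100 = 12.9706 %


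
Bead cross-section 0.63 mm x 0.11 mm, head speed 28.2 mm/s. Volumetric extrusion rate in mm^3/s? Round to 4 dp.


Rate = 0.63 * 0.11 * 28.2 = 1.9543 mm^3/s


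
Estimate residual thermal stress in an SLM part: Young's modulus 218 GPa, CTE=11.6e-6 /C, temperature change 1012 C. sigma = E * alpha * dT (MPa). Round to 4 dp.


sigma = 218*1000 * 11.6e-6 * 1012 = 2559.1456 MPa


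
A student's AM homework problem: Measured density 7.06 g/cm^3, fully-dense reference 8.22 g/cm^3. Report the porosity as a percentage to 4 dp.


Porosity = (1-7.06/8.22)*100 = 14.1119 %


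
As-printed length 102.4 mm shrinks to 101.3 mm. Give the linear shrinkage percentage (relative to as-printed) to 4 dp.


Shrinkage = ((102.4-101.3)/102.4)*100 = 1.0742 %


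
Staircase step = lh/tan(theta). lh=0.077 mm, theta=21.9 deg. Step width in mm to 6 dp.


step = 0.077 / tan(21.9) = 0.191544 mm


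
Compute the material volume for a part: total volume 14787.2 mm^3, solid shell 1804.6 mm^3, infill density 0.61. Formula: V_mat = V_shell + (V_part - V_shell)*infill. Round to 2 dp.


V_infill = (14787.2 - 1804.6) * 0.61 = 7919.39
V_total = 1804.6 + 7919.39 = 9723.99 mm^3


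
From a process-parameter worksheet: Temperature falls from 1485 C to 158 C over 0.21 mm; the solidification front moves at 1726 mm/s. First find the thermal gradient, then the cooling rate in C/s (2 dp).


G = (1485-158)/0.21 = 6319.04761905 C/mm
CR = 6319.04761905 * 1726 = 10906676.19 C/s
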